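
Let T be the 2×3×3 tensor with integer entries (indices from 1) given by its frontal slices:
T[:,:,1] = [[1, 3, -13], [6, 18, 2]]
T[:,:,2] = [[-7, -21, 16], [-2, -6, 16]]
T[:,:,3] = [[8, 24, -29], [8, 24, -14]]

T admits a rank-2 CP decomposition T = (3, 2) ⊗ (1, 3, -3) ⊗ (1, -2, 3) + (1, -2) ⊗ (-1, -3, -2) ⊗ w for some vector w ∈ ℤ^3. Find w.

Subtract the known terms from T to get the rank-1 residual R = (1, -2) ⊗ (-1, -3, -2) ⊗ w, so R[i,j,k] = a[i]·b[j]·w[k]. Pick indices with nonzero a[1]·b[1] = (1)·(-1) = -1. Only the fibre through (1,1,·) is needed: R[1,1,:] = T[1,1,:] − Σₗ aₗ[1]bₗ[1]cₗ = [1, -7, 8] − (3)·(1)·(1, -2, 3) = [-2, -1, -1]. Then w[k] = R[1,1,k] / -1 for each k, giving w = [-2, -1, -1] / -1 = (2, 1, 1).

w = (2, 1, 1)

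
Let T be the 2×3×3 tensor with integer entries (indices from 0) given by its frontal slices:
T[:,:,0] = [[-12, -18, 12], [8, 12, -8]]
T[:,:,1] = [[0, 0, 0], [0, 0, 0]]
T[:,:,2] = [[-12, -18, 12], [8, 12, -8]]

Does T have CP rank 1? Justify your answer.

Yes

The mode-1 fibre T[:,0,0] = [-12, 8] gives a = (3, -2) (primitive direction); the mode-2 fibre T[0,:,0] = [-12, -18, 12] gives b = (2, 3, -2); then c[k] = T[0,0,k] / (a[0]·b[0]) = [-12, 0, -12] / 6 = (-2, 0, -2).
Expanding (3, -2) ⊗ (2, 3, -2) ⊗ (-2, 0, -2) reproduces all 18 entries of T, so T = (3, -2) ⊗ (2, 3, -2) ⊗ (-2, 0, -2) and rank(T) ≤ 1.
Equivalently every frontal slice T[:,:,k] is c[k] times the rank-1 matrix (3, -2) ⊗ (2, 3, -2). So T has rank 1 (it is nonzero).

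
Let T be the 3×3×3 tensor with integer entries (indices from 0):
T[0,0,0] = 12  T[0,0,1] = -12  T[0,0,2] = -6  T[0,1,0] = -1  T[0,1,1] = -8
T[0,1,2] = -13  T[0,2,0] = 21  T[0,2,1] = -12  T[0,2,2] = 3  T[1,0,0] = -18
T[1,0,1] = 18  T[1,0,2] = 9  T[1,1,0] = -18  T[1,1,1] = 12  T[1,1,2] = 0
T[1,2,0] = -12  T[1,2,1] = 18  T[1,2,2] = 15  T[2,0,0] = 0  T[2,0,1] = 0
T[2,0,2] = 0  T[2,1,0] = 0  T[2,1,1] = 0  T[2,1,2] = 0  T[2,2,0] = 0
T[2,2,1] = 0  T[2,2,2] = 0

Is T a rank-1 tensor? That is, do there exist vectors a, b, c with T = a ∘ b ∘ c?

The mode-3 unfolding of T (rows indexed by k, columns by (i,j) = (0,0), (0,1), (0,2), (1,0), (1,1), (1,2), (2,0), (2,1), (2,2)) is [[12, -1, 21, -18, -18, -12, 0, 0, 0], [-12, -8, -12, 18, 12, 18, 0, 0, 0], [-6, -13, 3, 9, 0, 15, 0, 0, 0]].
There the 2×2 minor on rows k ∈ {0, 1}, columns (i,j) ∈ {(0,0), (0,1)} is det [[12, -1], [-12, -8]] = -108 ≠ 0, so this unfolding has rank ≥ 2; CP rank is at least every unfolding rank, so rank(T) ≥ 2.
In particular rank(T) ≥ 2 > 1, so T is not rank-1.

No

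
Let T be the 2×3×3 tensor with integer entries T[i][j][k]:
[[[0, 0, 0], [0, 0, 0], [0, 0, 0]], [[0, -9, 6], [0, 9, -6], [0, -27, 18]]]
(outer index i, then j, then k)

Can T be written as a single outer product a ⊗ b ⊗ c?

Yes

If T = a ⊗ b ⊗ c then every fibre of T is a multiple of the corresponding factor, so read the factors off the fibres through the nonzero entry T[1,0,1] = -9.
The mode-1 fibre T[:,0,1] = [0, -9] gives a = [0, 1] (primitive direction); the mode-2 fibre T[1,:,1] = [-9, 9, -27] gives b = [1, -1, 3]; then c[k] = T[1,0,k] / (a[1]·b[0]) = [0, -9, 6] / 1 = [0, -9, 6].
Expanding [0, 1] ⊗ [1, -1, 3] ⊗ [0, -9, 6] reproduces all 18 entries of T, so T = [0, 1] ⊗ [1, -1, 3] ⊗ [0, -9, 6] and rank(T) ≤ 1.
Equivalently every frontal slice T[:,:,k] is c[k] times the rank-1 matrix [0, 1] ⊗ [1, -1, 3]. So T has rank 1 (it is nonzero).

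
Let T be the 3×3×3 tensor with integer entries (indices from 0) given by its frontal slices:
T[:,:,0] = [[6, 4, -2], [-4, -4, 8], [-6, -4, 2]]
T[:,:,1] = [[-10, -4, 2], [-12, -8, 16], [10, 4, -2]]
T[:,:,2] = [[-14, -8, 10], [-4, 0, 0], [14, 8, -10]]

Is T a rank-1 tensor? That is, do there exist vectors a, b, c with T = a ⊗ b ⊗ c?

No

The mode-2 unfolding of T (rows indexed by j, columns by (i,k) = (0,0), (0,1), (0,2), (1,0), (1,1), (1,2), (2,0), (2,1), (2,2)) is [[6, -10, -14, -4, -12, -4, -6, 10, 14], [4, -4, -8, -4, -8, 0, -4, 4, 8], [-2, 2, 10, 8, 16, 0, 2, -2, -10]].
There the 3×3 minor on rows j ∈ {0, 1, 2}, columns (i,k) ∈ {(0,0), (0,1), (0,2)} is det [[6, -10, -14], [4, -4, -8], [-2, 2, 10]] = 96 ≠ 0, so this unfolding has rank ≥ 3; CP rank is at least every unfolding rank, so rank(T) ≥ 3.
In particular rank(T) ≥ 3 > 1, so T is not rank-1.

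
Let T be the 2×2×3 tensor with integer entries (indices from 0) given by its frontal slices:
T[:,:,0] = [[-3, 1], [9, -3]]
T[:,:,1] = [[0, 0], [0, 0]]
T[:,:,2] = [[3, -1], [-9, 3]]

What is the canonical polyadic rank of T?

1

Lower bound: T ≠ 0 (e.g. T[0,0,0] = -3), so rank(T) ≥ 1.
Upper bound: the mode-1 fibre T[:,0,0] = [-3, 9] gives a = [1, -3] (primitive direction); the mode-2 fibre T[0,:,0] = [-3, 1] gives b = [3, -1]; then c[k] = T[0,0,k] / (a[0]·b[0]) = [-3, 0, 3] / 3 = [-1, 0, 1].
Expanding [1, -3] ⊗ [3, -1] ⊗ [-1, 0, 1] reproduces all 12 entries of T, so T = [1, -3] ⊗ [3, -1] ⊗ [-1, 0, 1] and rank(T) ≤ 1.
These bounds meet, so rank(T) = 1.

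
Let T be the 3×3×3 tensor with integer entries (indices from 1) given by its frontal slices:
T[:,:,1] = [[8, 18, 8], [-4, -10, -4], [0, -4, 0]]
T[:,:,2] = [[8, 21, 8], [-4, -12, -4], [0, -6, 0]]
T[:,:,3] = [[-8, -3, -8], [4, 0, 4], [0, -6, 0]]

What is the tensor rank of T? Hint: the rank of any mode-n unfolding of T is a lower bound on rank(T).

Lower bound: the mode-2 unfolding of T (rows indexed by j, columns by (i,k) = (1,1), (1,2), (1,3), (2,1), (2,2), (2,3), (3,1), (3,2), (3,3)) is [[8, 8, -8, -4, -4, 4, 0, 0, 0], [18, 21, -3, -10, -12, 0, -4, -6, -6], [8, 8, -8, -4, -4, 4, 0, 0, 0]].
There the 2×2 minor on rows j ∈ {1, 2}, columns (i,k) ∈ {(1,1), (1,2)} is det [[8, 8], [18, 21]] = 24 ≠ 0, so this unfolding has rank ≥ 2; CP rank is at least every unfolding rank, so rank(T) ≥ 2. (Unfolding ranks only ever bound the CP rank from below — rank(T) can be strictly larger than all of them — so the matching upper bound has to come from an explicit 2-term decomposition.)
Upper bound — finding two terms. Write S_k = T[:,:,k] for the frontal slices: S₁ = [[8, 18, 8], [-4, -10, -4], [0, -4, 0]], S₂ = [[8, 21, 8], [-4, -12, -4], [0, -6, 0]], S₃ = [[-8, -3, -8], [4, 0, 4], [0, -6, 0]].
If T = a₁ ⊗ b₁ ⊗ c₁ + a₂ ⊗ b₂ ⊗ c₂ then each S_k = c₁[k]·a₁b₁ᵀ + c₂[k]·a₂b₂ᵀ. S₁ and S₂ are linearly independent, so a₁b₁ᵀ and a₂b₂ᵀ must span the same plane of matrices: they are the rank-1 matrices of the form x·S₁ + y·S₂.
The 2×2 minor of x·S₁ + y·S₂ on rows {1,2}, columns {1,2} is −8·x² − 20·xy − 12·y² = (-4)·(2·x + 3·y)(x + y), vanishing at (x:y) = (3:-2) and (1:-1).
M₁ = 3·S₁ − 2·S₂ = [[8, 12, 8], [-4, -6, -4], [0, 0, 0]] = 2·[2, -1, 0][2, 3, 2]ᵀ and M₂ = S₁ − S₂ = [[0, -3, 0], [0, 2, 0], [0, 2, 0]] = −[3, -2, -2][0, 1, 0]ᵀ, so take a₁ = [2, -1, 0], b₁ = [2, 3, 2], a₂ = [3, -2, -2], b₂ = [0, 1, 0].
Each slice is an integer combination of E₁ = a₁b₁ᵀ and E₂ = a₂b₂ᵀ: S₁ = 2·E₁ + 2·E₂, S₂ = 2·E₁ + 3·E₂, S₃ = −2·E₁ + 3·E₂; reading off coefficients, c₁ = [2, 2, -2] and c₂ = [2, 3, 3].
Hence T = [2, -1, 0] ⊗ [2, 3, 2] ⊗ [2, 2, -2] + [3, -2, -2] ⊗ [0, 1, 0] ⊗ [2, 3, 3], so rank(T) ≤ 2.
These bounds meet, so rank(T) = 2.

2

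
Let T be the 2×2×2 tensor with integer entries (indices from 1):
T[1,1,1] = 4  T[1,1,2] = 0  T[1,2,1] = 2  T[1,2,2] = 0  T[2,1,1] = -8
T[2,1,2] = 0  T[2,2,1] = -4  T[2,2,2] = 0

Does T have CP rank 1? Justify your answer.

Yes

The mode-1 fibre T[:,1,1] = [4, -8] gives a = [1, -2] (primitive direction); the mode-2 fibre T[1,:,1] = [4, 2] gives b = [2, 1]; then c[k] = T[1,1,k] / (a[1]·b[1]) = [4, 0] / 2 = [2, 0].
Expanding [1, -2] ⊗ [2, 1] ⊗ [2, 0] reproduces all 8 entries of T, so T = [1, -2] ⊗ [2, 1] ⊗ [2, 0] and rank(T) ≤ 1.
Equivalently every frontal slice T[:,:,k] is c[k] times the rank-1 matrix [1, -2] ⊗ [2, 1]. So T has rank 1 (it is nonzero).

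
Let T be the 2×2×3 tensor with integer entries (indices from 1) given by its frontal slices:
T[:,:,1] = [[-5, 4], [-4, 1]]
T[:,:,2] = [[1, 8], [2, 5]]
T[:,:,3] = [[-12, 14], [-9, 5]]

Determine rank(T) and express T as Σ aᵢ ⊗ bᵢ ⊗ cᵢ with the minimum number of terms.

Lower bound: the mode-3 unfolding of T (rows indexed by k, columns by (i,j) = (1,1), (1,2), (2,1), (2,2)) is [[-5, 4, -4, 1], [1, 8, 2, 5], [-12, 14, -9, 5]].
There the 2×2 minor on rows k ∈ {1, 2}, columns (i,j) ∈ {(1,1), (1,2)} is det [[-5, 4], [1, 8]] = -44 ≠ 0, so this unfolding has rank ≥ 2; CP rank is at least every unfolding rank, so rank(T) ≥ 2. (Unfolding ranks only ever bound the CP rank from below — rank(T) can be strictly larger than all of them — so the matching upper bound has to come from an explicit 2-term decomposition.)
Upper bound — finding two terms. Write S_k = T[:,:,k] for the frontal slices: S₁ = [[-5, 4], [-4, 1]], S₂ = [[1, 8], [2, 5]], S₃ = [[-12, 14], [-9, 5]].
If T = a₁ ⊗ b₁ ⊗ c₁ + a₂ ⊗ b₂ ⊗ c₂ then each S_k = c₁[k]·a₁b₁ᵀ + c₂[k]·a₂b₂ᵀ. S₁ and S₂ are linearly independent, so a₁b₁ᵀ and a₂b₂ᵀ must span the same plane of matrices: they are the rank-1 matrices of the form x·S₁ + y·S₂.
det(x·S₁ + y·S₂) is 11·x² − 11·y² = 11·(x − y)(x + y), vanishing at (x:y) = (1:1) and (1:-1).
M₁ = S₁ + S₂ = [[-4, 12], [-2, 6]] = (-2)·[2, 1][1, -3]ᵀ and M₂ = S₁ − S₂ = [[-6, -4], [-6, -4]] = (-2)·[1, 1][3, 2]ᵀ, so take a₁ = [2, 1], b₁ = [1, -3], a₂ = [1, 1], b₂ = [3, 2].
Each slice is an integer combination of E₁ = a₁b₁ᵀ and E₂ = a₂b₂ᵀ: S₁ = −E₁ − E₂, S₂ = −E₁ + E₂, S₃ = −3·E₁ − 2·E₂; reading off coefficients, c₁ = [-1, -1, -3] and c₂ = [-1, 1, -2].
Hence T = [2, 1] ⊗ [1, -3] ⊗ [-1, -1, -3] + [1, 1] ⊗ [3, 2] ⊗ [-1, 1, -2], so rank(T) ≤ 2.
These bounds meet, so rank(T) = 2.

rank(T) = 2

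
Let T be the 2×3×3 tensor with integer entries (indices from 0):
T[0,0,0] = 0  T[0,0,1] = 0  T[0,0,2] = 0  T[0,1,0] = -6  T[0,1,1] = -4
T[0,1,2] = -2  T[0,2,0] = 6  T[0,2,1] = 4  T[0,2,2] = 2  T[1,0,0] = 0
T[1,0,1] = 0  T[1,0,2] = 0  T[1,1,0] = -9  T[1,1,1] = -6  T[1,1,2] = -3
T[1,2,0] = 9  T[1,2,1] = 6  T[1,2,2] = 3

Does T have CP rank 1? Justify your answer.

If T = a ⊗ b ⊗ c then every fibre of T is a multiple of the corresponding factor, so read the factors off the fibres through the nonzero entry T[0,1,0] = -6.
The mode-1 fibre T[:,1,0] = [-6, -9] gives a = [2, 3] (primitive direction); the mode-2 fibre T[0,:,0] = [0, -6, 6] gives b = [0, 1, -1]; then c[k] = T[0,1,k] / (a[0]·b[1]) = [-6, -4, -2] / 2 = [-3, -2, -1].
Expanding [2, 3] ⊗ [0, 1, -1] ⊗ [-3, -2, -1] reproduces all 18 entries of T, so T = [2, 3] ⊗ [0, 1, -1] ⊗ [-3, -2, -1] and rank(T) ≤ 1.
Equivalently every frontal slice T[:,:,k] is c[k] times the rank-1 matrix [2, 3] ⊗ [0, 1, -1]. So T has rank 1 (it is nonzero).

Yes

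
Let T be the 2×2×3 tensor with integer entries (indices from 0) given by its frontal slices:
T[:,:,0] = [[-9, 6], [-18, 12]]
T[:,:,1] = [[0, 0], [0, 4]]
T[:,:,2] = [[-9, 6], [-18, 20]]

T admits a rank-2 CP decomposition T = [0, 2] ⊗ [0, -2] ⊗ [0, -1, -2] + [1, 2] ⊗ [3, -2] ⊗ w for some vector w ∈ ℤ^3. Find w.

w = [-3, 0, -3]

Subtract the known terms from T to get the rank-1 residual R = [1, 2] ⊗ [3, -2] ⊗ w, so R[i,j,k] = a[i]·b[j]·w[k]. Pick indices with nonzero a[0]·b[0] = (1)·(3) = 3. Only the fibre through (0,0,·) is needed: R[0,0,:] = T[0,0,:] − Σₗ aₗ[0]bₗ[0]cₗ = [-9, 0, -9] − (0)·(0)·[0, -1, -2] = [-9, 0, -9]. Then w[k] = R[0,0,k] / 3 for each k, giving w = [-9, 0, -9] / 3 = [-3, 0, -3].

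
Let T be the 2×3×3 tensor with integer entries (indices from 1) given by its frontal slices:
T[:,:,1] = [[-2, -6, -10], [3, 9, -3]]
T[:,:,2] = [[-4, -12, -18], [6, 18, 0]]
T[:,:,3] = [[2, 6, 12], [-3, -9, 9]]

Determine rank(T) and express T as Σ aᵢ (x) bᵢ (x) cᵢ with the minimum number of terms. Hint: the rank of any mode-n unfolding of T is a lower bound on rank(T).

rank(T) = 2

Lower bound: the mode-2 unfolding of T (rows indexed by j, columns by (i,k) = (1,1), (1,2), (1,3), (2,1), (2,2), (2,3)) is [[-2, -4, 2, 3, 6, -3], [-6, -12, 6, 9, 18, -9], [-10, -18, 12, -3, 0, 9]].
There the 2×2 minor on rows j ∈ {1, 3}, columns (i,k) ∈ {(1,1), (1,2)} is det [[-2, -4], [-10, -18]] = -4 ≠ 0, so this unfolding has rank ≥ 2; CP rank is at least every unfolding rank, so rank(T) ≥ 2. (Unfolding ranks only ever bound the CP rank from below — rank(T) can be strictly larger than all of them — so the matching upper bound has to come from an explicit 2-term decomposition.)
Upper bound — finding two terms. Write S_k = T[:,:,k] for the frontal slices: S₁ = [[-2, -6, -10], [3, 9, -3]], S₂ = [[-4, -12, -18], [6, 18, 0]], S₃ = [[2, 6, 12], [-3, -9, 9]].
If T = a₁ (x) b₁ (x) c₁ + a₂ (x) b₂ (x) c₂ then each S_k = c₁[k]·a₁b₁ᵀ + c₂[k]·a₂b₂ᵀ. S₁ and S₂ are linearly independent, so a₁b₁ᵀ and a₂b₂ᵀ must span the same plane of matrices: they are the rank-1 matrices of the form x·S₁ + y·S₂.
The 2×2 minor of x·S₁ + y·S₂ on rows {1,2}, columns {1,3} is 36·x² + 126·xy + 108·y² = 18·(2·x + 3·y)(x + 2·y), vanishing at (x:y) = (3:-2) and (2:-1).
M₁ = 3·S₁ − 2·S₂ = [[2, 6, 6], [-3, -9, -9]] = [2, -3][1, 3, 3]ᵀ and M₂ = 2·S₁ − S₂ = [[0, 0, -2], [0, 0, -6]] = (-2)·[1, 3][0, 0, 1]ᵀ, so take a₁ = [2, -3], b₁ = [1, 3, 3], a₂ = [1, 3], b₂ = [0, 0, 1].
Each slice is an integer combination of E₁ = a₁b₁ᵀ and E₂ = a₂b₂ᵀ: S₁ = −E₁ − 4·E₂, S₂ = −2·E₁ − 6·E₂, S₃ = E₁ + 6·E₂; reading off coefficients, c₁ = [-1, -2, 1] and c₂ = [-4, -6, 6].
Hence T = [2, -3] (x) [1, 3, 3] (x) [-1, -2, 1] + [1, 3] (x) [0, 0, 1] (x) [-4, -6, 6], so rank(T) ≤ 2.
These bounds meet, so rank(T) = 2.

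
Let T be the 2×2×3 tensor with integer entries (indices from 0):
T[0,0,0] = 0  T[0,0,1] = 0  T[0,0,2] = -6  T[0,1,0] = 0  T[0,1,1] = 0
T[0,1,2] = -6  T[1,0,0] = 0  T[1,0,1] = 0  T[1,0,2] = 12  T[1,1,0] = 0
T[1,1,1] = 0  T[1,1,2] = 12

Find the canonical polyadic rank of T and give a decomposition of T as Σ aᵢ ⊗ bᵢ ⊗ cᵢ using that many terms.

Lower bound: T ≠ 0 (e.g. T[0,0,2] = -6), so rank(T) ≥ 1.
Upper bound: if T = a ⊗ b ⊗ c then every fibre of T is a multiple of the corresponding factor, so read the factors off the fibres through the nonzero entry T[0,0,2] = -6.
The mode-1 fibre T[:,0,2] = [-6, 12] gives a = [1, -2] (primitive direction); the mode-2 fibre T[0,:,2] = [-6, -6] gives b = [1, 1]; then c[k] = T[0,0,k] / (a[0]·b[0]) = [0, 0, -6] / 1 = [0, 0, -6].
Expanding [1, -2] ⊗ [1, 1] ⊗ [0, 0, -6] reproduces all 12 entries of T, so T = [1, -2] ⊗ [1, 1] ⊗ [0, 0, -6] and rank(T) ≤ 1.
These bounds meet, so rank(T) = 1.
Check entry T[0,0,0] = 0: (1)·(1)·(0) = 0.

rank(T) = 1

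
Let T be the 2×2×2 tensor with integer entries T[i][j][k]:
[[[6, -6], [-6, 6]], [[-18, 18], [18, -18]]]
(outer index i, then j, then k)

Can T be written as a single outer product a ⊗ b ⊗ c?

If T = a ⊗ b ⊗ c then every fibre of T is a multiple of the corresponding factor, so read the factors off the fibres through the nonzero entry T[0,0,0] = 6.
The mode-1 fibre T[:,0,0] = [6, -18] gives a = [1, -3] (primitive direction); the mode-2 fibre T[0,:,0] = [6, -6] gives b = [1, -1]; then c[k] = T[0,0,k] / (a[0]·b[0]) = [6, -6] / 1 = [6, -6].
Expanding [1, -3] ⊗ [1, -1] ⊗ [6, -6] reproduces all 8 entries of T, so T = [1, -3] ⊗ [1, -1] ⊗ [6, -6] and rank(T) ≤ 1.
Equivalently every frontal slice T[:,:,k] is c[k] times the rank-1 matrix [1, -3] ⊗ [1, -1]. So T has rank 1 (it is nonzero).

Yes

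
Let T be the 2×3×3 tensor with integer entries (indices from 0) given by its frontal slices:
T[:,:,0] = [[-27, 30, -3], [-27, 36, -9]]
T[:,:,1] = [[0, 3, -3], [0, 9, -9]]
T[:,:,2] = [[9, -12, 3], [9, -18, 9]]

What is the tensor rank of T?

Lower bound: the mode-2 unfolding of T (rows indexed by j, columns by (i,k) = (0,0), (0,1), (0,2), (1,0), (1,1), (1,2)) is [[-27, 0, 9, -27, 0, 9], [30, 3, -12, 36, 9, -18], [-3, -3, 3, -9, -9, 9]].
There the 2×2 minor on rows j ∈ {0, 1}, columns (i,k) ∈ {(0,0), (0,1)} is det [[-27, 0], [30, 3]] = -81 ≠ 0, so this unfolding has rank ≥ 2; CP rank is at least every unfolding rank, so rank(T) ≥ 2. (Unfolding ranks only ever bound the CP rank from below — rank(T) can be strictly larger than all of them — so the matching upper bound has to come from an explicit 2-term decomposition.)
Upper bound — finding two terms. Write S_k = T[:,:,k] for the frontal slices: S₀ = [[-27, 30, -3], [-27, 36, -9]], S₁ = [[0, 3, -3], [0, 9, -9]], S₂ = [[9, -12, 3], [9, -18, 9]].
If T = a₁ ∘ b₁ ∘ c₁ + a₂ ∘ b₂ ∘ c₂ then each S_k = c₁[k]·a₁b₁ᵀ + c₂[k]·a₂b₂ᵀ. S₀ and S₁ are linearly independent, so a₁b₁ᵀ and a₂b₂ᵀ must span the same plane of matrices: they are the rank-1 matrices of the form x·S₀ + y·S₁.
The 2×2 minor of x·S₀ + y·S₁ on rows {0,1}, columns {0,1} is −162·x² − 162·xy = (-162)·(x + y)(x), vanishing at (x:y) = (1:-1) and (0:1).
M₁ = S₀ − S₁ = [[-27, 27, 0], [-27, 27, 0]] = (-27)·[1, 1][1, -1, 0]ᵀ and M₂ = S₁ = [[0, 3, -3], [0, 9, -9]] = 3·[1, 3][0, 1, -1]ᵀ, so take a₁ = [1, 1], b₁ = [1, -1, 0], a₂ = [1, 3], b₂ = [0, 1, -1].
Each slice is an integer combination of E₁ = a₁b₁ᵀ and E₂ = a₂b₂ᵀ: S₀ = −27·E₁ + 3·E₂, S₁ = 3·E₂, S₂ = 9·E₁ − 3·E₂; reading off coefficients, c₁ = [-27, 0, 9] and c₂ = [3, 3, -3].
Hence T = [1, 1] ∘ [1, -1, 0] ∘ [-27, 0, 9] + [1, 3] ∘ [0, 1, -1] ∘ [3, 3, -3], so rank(T) ≤ 2.
These bounds meet, so rank(T) = 2.
Check entry T[1,1,0] = 36: (1)·(-1)·(-27) + (3)·(1)·(3) = 36.

2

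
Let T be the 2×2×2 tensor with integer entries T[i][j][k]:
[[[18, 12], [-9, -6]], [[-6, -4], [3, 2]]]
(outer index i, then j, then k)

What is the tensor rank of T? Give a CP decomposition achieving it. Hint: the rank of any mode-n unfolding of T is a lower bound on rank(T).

Lower bound: T ≠ 0 (e.g. T[0,0,0] = 18), so rank(T) ≥ 1.
Upper bound: the mode-1 fibre T[:,0,0] = [18, -6] gives a = [3, -1] (primitive direction); the mode-2 fibre T[0,:,0] = [18, -9] gives b = [2, -1]; then c[k] = T[0,0,k] / (a[0]·b[0]) = [18, 12] / 6 = [3, 2].
Expanding [3, -1] ⊗ [2, -1] ⊗ [3, 2] reproduces all 8 entries of T, so T = [3, -1] ⊗ [2, -1] ⊗ [3, 2] and rank(T) ≤ 1.
These bounds meet, so rank(T) = 1.

rank(T) = 1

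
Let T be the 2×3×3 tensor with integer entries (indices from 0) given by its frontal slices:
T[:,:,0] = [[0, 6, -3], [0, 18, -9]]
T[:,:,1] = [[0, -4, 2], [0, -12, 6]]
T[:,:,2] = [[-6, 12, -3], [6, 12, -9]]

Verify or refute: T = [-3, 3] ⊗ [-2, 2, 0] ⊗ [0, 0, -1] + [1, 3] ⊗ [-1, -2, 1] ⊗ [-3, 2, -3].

Reconstruct entry (0,0,0) from the claimed factors: Σₗ aₗ[0]bₗ[0]cₗ[0] = (-3)·(-2)·(0) + (1)·(-1)·(-3) = 3, but T[0,0,0] = 0. The claim is false.

No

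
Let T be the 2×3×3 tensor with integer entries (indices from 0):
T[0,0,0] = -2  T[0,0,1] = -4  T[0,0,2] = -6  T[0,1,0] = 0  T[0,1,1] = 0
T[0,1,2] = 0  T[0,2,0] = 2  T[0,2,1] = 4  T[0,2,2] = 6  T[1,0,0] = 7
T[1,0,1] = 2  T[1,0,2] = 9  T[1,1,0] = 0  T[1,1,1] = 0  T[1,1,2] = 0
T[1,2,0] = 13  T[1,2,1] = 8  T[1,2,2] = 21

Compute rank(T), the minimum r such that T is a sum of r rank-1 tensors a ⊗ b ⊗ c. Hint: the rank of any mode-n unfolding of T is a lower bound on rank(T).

2

Lower bound: the mode-1 unfolding of T (rows indexed by i, columns by (j,k) = (0,0), (0,1), (0,2), (1,0), (1,1), (1,2), (2,0), (2,1), (2,2)) is [[-2, -4, -6, 0, 0, 0, 2, 4, 6], [7, 2, 9, 0, 0, 0, 13, 8, 21]].
There the 2×2 minor on rows i ∈ {0, 1}, columns (j,k) ∈ {(0,0), (0,1)} is det [[-2, -4], [7, 2]] = 24 ≠ 0, so this unfolding has rank ≥ 2; CP rank is at least every unfolding rank, so rank(T) ≥ 2. (Unfolding ranks only ever bound the CP rank from below — rank(T) can be strictly larger than all of them — so the matching upper bound has to come from an explicit 2-term decomposition.)
Upper bound — finding two terms. Write S_k = T[:,:,k] for the frontal slices: S₀ = [[-2, 0, 2], [7, 0, 13]], S₁ = [[-4, 0, 4], [2, 0, 8]], S₂ = [[-6, 0, 6], [9, 0, 21]].
If T = a₁ ⊗ b₁ ⊗ c₁ + a₂ ⊗ b₂ ⊗ c₂ then each S_k = c₁[k]·a₁b₁ᵀ + c₂[k]·a₂b₂ᵀ. S₀ and S₁ are linearly independent, so a₁b₁ᵀ and a₂b₂ᵀ must span the same plane of matrices: they are the rank-1 matrices of the form x·S₀ + y·S₁.
The 2×2 minor of x·S₀ + y·S₁ on rows {0,1}, columns {0,2} is −40·x² − 100·xy − 40·y² = (-20)·(x + 2·y)(2·x + y), vanishing at (x:y) = (2:-1) and (1:-2).
M₁ = 2·S₀ − S₁ = [[0, 0, 0], [12, 0, 18]] = 6·(0, 1)(2, 0, 3)ᵀ and M₂ = S₀ − 2·S₁ = [[6, 0, -6], [3, 0, -3]] = 3·(2, 1)(1, 0, -1)ᵀ, so take a₁ = (0, 1), b₁ = (2, 0, 3), a₂ = (2, 1), b₂ = (1, 0, -1).
Each slice is an integer combination of E₁ = a₁b₁ᵀ and E₂ = a₂b₂ᵀ: S₀ = 4·E₁ − E₂, S₁ = 2·E₁ − 2·E₂, S₂ = 6·E₁ − 3·E₂; reading off coefficients, c₁ = (4, 2, 6) and c₂ = (-1, -2, -3).
Hence T = (0, 1) ⊗ (2, 0, 3) ⊗ (4, 2, 6) + (2, 1) ⊗ (1, 0, -1) ⊗ (-1, -2, -3), so rank(T) ≤ 2.
These bounds meet, so rank(T) = 2.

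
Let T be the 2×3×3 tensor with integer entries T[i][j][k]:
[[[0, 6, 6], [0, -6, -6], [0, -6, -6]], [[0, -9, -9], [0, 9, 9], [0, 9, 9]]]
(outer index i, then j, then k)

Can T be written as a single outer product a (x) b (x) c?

Yes

If T = a (x) b (x) c then every fibre of T is a multiple of the corresponding factor, so read the factors off the fibres through the nonzero entry T[0,0,1] = 6.
The mode-1 fibre T[:,0,1] = [6, -9] gives a = [2, -3] (primitive direction); the mode-2 fibre T[0,:,1] = [6, -6, -6] gives b = [1, -1, -1]; then c[k] = T[0,0,k] / (a[0]·b[0]) = [0, 6, 6] / 2 = [0, 3, 3].
Expanding [2, -3] (x) [1, -1, -1] (x) [0, 3, 3] reproduces all 18 entries of T, so T = [2, -3] (x) [1, -1, -1] (x) [0, 3, 3] and rank(T) ≤ 1.
Equivalently every frontal slice T[:,:,k] is c[k] times the rank-1 matrix [2, -3] (x) [1, -1, -1]. So T has rank 1 (it is nonzero).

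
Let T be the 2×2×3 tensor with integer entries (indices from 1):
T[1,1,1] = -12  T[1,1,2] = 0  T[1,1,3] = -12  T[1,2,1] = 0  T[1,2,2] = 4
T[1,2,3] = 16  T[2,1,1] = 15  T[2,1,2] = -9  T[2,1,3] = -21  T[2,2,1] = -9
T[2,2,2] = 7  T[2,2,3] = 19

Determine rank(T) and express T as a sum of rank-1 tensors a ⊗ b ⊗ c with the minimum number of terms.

rank(T) = 2

Lower bound: the mode-3 unfolding of T (rows indexed by k, columns by (i,j) = (1,1), (1,2), (2,1), (2,2)) is [[-12, 0, 15, -9], [0, 4, -9, 7], [-12, 16, -21, 19]].
There the 2×2 minor on rows k ∈ {1, 2}, columns (i,j) ∈ {(1,1), (1,2)} is det [[-12, 0], [0, 4]] = -48 ≠ 0, so this unfolding has rank ≥ 2; CP rank is at least every unfolding rank, so rank(T) ≥ 2. (Unfolding ranks only ever bound the CP rank from below — rank(T) can be strictly larger than all of them — so the matching upper bound has to come from an explicit 2-term decomposition.)
Upper bound — finding two terms. Write S_k = T[:,:,k] for the frontal slices: S₁ = [[-12, 0], [15, -9]], S₂ = [[0, 4], [-9, 7]], S₃ = [[-12, 16], [-21, 19]].
If T = a₁ ⊗ b₁ ⊗ c₁ + a₂ ⊗ b₂ ⊗ c₂ then each S_k = c₁[k]·a₁b₁ᵀ + c₂[k]·a₂b₂ᵀ. S₁ and S₂ are linearly independent, so a₁b₁ᵀ and a₂b₂ᵀ must span the same plane of matrices: they are the rank-1 matrices of the form x·S₁ + y·S₂.
det(x·S₁ + y·S₂) is 108·x² − 144·xy + 36·y² = 36·(3·x − y)(x − y), vanishing at (x:y) = (1:3) and (1:1).
M₁ = S₁ + 3·S₂ = [[-12, 12], [-12, 12]] = (-12)·[1, 1][1, -1]ᵀ and M₂ = S₁ + S₂ = [[-12, 4], [6, -2]] = (-2)·[2, -1][3, -1]ᵀ, so take a₁ = [1, 1], b₁ = [1, -1], a₂ = [2, -1], b₂ = [3, -1].
Each slice is an integer combination of E₁ = a₁b₁ᵀ and E₂ = a₂b₂ᵀ: S₁ = 6·E₁ − 3·E₂, S₂ = −6·E₁ + E₂, S₃ = −18·E₁ + E₂; reading off coefficients, c₁ = [6, -6, -18] and c₂ = [-3, 1, 1].
Hence T = [1, 1] ⊗ [1, -1] ⊗ [6, -6, -18] + [2, -1] ⊗ [3, -1] ⊗ [-3, 1, 1], so rank(T) ≤ 2.
These bounds meet, so rank(T) = 2.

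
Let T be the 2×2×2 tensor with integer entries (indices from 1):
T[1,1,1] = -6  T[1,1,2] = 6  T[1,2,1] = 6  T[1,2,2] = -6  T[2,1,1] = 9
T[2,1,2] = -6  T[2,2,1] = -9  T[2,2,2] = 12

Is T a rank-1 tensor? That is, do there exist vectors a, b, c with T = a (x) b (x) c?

The mode-1 unfolding of T (rows indexed by i, columns by (j,k) = (1,1), (1,2), (2,1), (2,2)) is [[-6, 6, 6, -6], [9, -6, -9, 12]].
There the 2×2 minor on rows i ∈ {1, 2}, columns (j,k) ∈ {(1,1), (1,2)} is det [[-6, 6], [9, -6]] = -18 ≠ 0, so this unfolding has rank ≥ 2; CP rank is at least every unfolding rank, so rank(T) ≥ 2.
In particular rank(T) ≥ 2 > 1, so T is not rank-1.

No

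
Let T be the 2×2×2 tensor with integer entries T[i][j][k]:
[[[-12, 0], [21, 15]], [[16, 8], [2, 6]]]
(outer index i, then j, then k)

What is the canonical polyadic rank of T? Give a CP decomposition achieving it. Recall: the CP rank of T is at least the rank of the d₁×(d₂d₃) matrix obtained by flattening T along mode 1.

Lower bound: the mode-3 unfolding of T (rows indexed by k, columns by (i,j) = (0,0), (0,1), (1,0), (1,1)) is [[-12, 21, 16, 2], [0, 15, 8, 6]].
There the 2×2 minor on rows k ∈ {0, 1}, columns (i,j) ∈ {(0,0), (0,1)} is det [[-12, 21], [0, 15]] = -180 ≠ 0, so this unfolding has rank ≥ 2; CP rank is at least every unfolding rank, so rank(T) ≥ 2. (This is only a lower bound: in general the CP rank may exceed every unfolding rank, so we still need to exhibit 2 rank-1 terms summing to T.)
Upper bound — finding two terms. Write S_k = T[:,:,k] for the frontal slices: S₀ = [[-12, 21], [16, 2]], S₁ = [[0, 15], [8, 6]].
If T = a₁ ⊗ b₁ ⊗ c₁ + a₂ ⊗ b₂ ⊗ c₂ then each S_k = c₁[k]·a₁b₁ᵀ + c₂[k]·a₂b₂ᵀ. S₀ and S₁ are linearly independent, so a₁b₁ᵀ and a₂b₂ᵀ must span the same plane of matrices: they are the rank-1 matrices of the form x·S₀ + y·S₁.
det(x·S₀ + y·S₁) is −360·x² − 480·xy − 120·y² = (-120)·(x + y)(3·x + y), vanishing at (x:y) = (1:-1) and (1:-3).
M₁ = S₀ − S₁ = [[-12, 6], [8, -4]] = (-2)·(3, -2)(2, -1)ᵀ and M₂ = S₀ − 3·S₁ = [[-12, -24], [-8, -16]] = (-4)·(3, 2)(1, 2)ᵀ, so take a₁ = (3, -2), b₁ = (2, -1), a₂ = (3, 2), b₂ = (1, 2).
Each slice is an integer combination of E₁ = a₁b₁ᵀ and E₂ = a₂b₂ᵀ: S₀ = −3·E₁ + 2·E₂, S₁ = −E₁ + 2·E₂; reading off coefficients, c₁ = (-3, -1) and c₂ = (2, 2).
Hence T = (3, -2) ⊗ (2, -1) ⊗ (-3, -1) + (3, 2) ⊗ (1, 2) ⊗ (2, 2), so rank(T) ≤ 2.
These bounds meet, so rank(T) = 2.

rank(T) = 2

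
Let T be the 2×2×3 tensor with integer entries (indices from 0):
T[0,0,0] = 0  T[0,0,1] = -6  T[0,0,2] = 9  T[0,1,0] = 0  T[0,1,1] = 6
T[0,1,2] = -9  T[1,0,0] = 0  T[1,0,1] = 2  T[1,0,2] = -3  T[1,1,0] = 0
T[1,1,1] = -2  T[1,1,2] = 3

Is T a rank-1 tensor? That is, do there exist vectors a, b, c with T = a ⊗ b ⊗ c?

Yes

If T = a ⊗ b ⊗ c then every fibre of T is a multiple of the corresponding factor, so read the factors off the fibres through the nonzero entry T[0,0,1] = -6.
The mode-1 fibre T[:,0,1] = [-6, 2] gives a = (3, -1) (primitive direction); the mode-2 fibre T[0,:,1] = [-6, 6] gives b = (1, -1); then c[k] = T[0,0,k] / (a[0]·b[0]) = [0, -6, 9] / 3 = (0, -2, 3).
Expanding (3, -1) ⊗ (1, -1) ⊗ (0, -2, 3) reproduces all 12 entries of T, so T = (3, -1) ⊗ (1, -1) ⊗ (0, -2, 3) and rank(T) ≤ 1.
Equivalently every frontal slice T[:,:,k] is c[k] times the rank-1 matrix (3, -1) ⊗ (1, -1). So T has rank 1 (it is nonzero).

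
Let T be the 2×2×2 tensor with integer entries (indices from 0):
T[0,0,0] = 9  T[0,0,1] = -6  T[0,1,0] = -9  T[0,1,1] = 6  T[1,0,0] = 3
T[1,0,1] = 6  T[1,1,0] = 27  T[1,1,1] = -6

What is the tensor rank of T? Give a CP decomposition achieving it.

Lower bound: the mode-1 unfolding of T (rows indexed by i, columns by (j,k) = (0,0), (0,1), (1,0), (1,1)) is [[9, -6, -9, 6], [3, 6, 27, -6]].
There the 2×2 minor on rows i ∈ {0, 1}, columns (j,k) ∈ {(0,0), (0,1)} is det [[9, -6], [3, 6]] = 72 ≠ 0, so this unfolding has rank ≥ 2; CP rank is at least every unfolding rank, so rank(T) ≥ 2. (This is only a lower bound: in general the CP rank may exceed every unfolding rank, so we still need to exhibit 2 rank-1 terms summing to T.)
Upper bound — finding two terms. Write S_k = T[:,:,k] for the frontal slices: S₀ = [[9, -9], [3, 27]], S₁ = [[-6, 6], [6, -6]].
If T = a₁ ⊗ b₁ ⊗ c₁ + a₂ ⊗ b₂ ⊗ c₂ then each S_k = c₁[k]·a₁b₁ᵀ + c₂[k]·a₂b₂ᵀ. S₀ and S₁ are linearly independent, so a₁b₁ᵀ and a₂b₂ᵀ must span the same plane of matrices: they are the rank-1 matrices of the form x·S₀ + y·S₁.
det(x·S₀ + y·S₁) is 270·x² − 180·xy = 90·(3·x − 2·y)(x), vanishing at (x:y) = (2:3) and (0:1).
M₁ = 2·S₀ + 3·S₁ = [[0, 0], [24, 36]] = 12·[0, 1][2, 3]ᵀ and M₂ = S₁ = [[-6, 6], [6, -6]] = (-6)·[1, -1][1, -1]ᵀ, so take a₁ = [0, 1], b₁ = [2, 3], a₂ = [1, -1], b₂ = [1, -1].
Each slice is an integer combination of E₁ = a₁b₁ᵀ and E₂ = a₂b₂ᵀ: S₀ = 6·E₁ + 9·E₂, S₁ = −6·E₂; reading off coefficients, c₁ = [6, 0] and c₂ = [9, -6].
Hence T = [0, 1] ⊗ [2, 3] ⊗ [6, 0] + [1, -1] ⊗ [1, -1] ⊗ [9, -6], so rank(T) ≤ 2.
These bounds meet, so rank(T) = 2.

rank(T) = 2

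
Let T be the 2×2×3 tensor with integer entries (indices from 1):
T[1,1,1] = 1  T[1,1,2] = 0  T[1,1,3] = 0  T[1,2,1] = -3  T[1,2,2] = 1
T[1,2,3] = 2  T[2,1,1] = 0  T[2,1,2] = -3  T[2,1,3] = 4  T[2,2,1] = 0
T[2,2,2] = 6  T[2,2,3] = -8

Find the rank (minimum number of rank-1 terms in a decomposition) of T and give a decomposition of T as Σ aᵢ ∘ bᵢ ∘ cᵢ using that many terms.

rank(T) = 3

Lower bound: the mode-3 unfolding of T (rows indexed by k, columns by (i,j) = (1,1), (1,2), (2,1), (2,2)) is [[1, -3, 0, 0], [0, 1, -3, 6], [0, 2, 4, -8]].
There the 3×3 minor on rows k ∈ {1, 2, 3}, columns (i,j) ∈ {(1,1), (1,2), (2,1)} is det [[1, -3, 0], [0, 1, -3], [0, 2, 4]] = 10 ≠ 0, so this unfolding has rank ≥ 3; CP rank is at least every unfolding rank, so rank(T) ≥ 3. (Unfolding ranks only ever bound the CP rank from below — rank(T) can be strictly larger than all of them — so the matching upper bound has to come from an explicit 3-term decomposition.)
Upper bound: T is a sum of 3 rank-1 terms, T = (0, 1) ∘ (1, -2) ∘ (2, -4, 2) + (1, -1) ∘ (1, -2) ∘ (2, -1, -2) + (1, 0) ∘ (1, -1) ∘ (-1, 1, 2) (one valid choice — decompositions are not unique — normalised so each a, b is primitive with positive first nonzero entry; check it by expanding all entries), so rank(T) ≤ 3.
These bounds meet, so rank(T) = 3.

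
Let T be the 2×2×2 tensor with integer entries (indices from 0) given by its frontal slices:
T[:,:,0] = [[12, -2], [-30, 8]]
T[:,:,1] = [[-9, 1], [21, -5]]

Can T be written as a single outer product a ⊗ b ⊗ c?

The mode-3 unfolding of T (rows indexed by k, columns by (i,j) = (0,0), (0,1), (1,0), (1,1)) is [[12, -2, -30, 8], [-9, 1, 21, -5]].
There the 2×2 minor on rows k ∈ {0, 1}, columns (i,j) ∈ {(0,0), (0,1)} is det [[12, -2], [-9, 1]] = -6 ≠ 0, so this unfolding has rank ≥ 2; CP rank is at least every unfolding rank, so rank(T) ≥ 2.
In particular rank(T) ≥ 2 > 1, so T is not rank-1.

No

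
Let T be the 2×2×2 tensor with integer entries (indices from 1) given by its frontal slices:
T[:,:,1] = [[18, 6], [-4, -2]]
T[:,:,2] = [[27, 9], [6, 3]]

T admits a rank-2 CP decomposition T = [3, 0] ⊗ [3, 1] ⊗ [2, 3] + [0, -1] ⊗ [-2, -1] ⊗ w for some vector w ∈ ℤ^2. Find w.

w = [-2, 3]

Subtract the known terms from T to get the rank-1 residual R = [0, -1] ⊗ [-2, -1] ⊗ w, so R[i,j,k] = a[i]·b[j]·w[k]. Pick indices with nonzero a[2]·b[1] = (-1)·(-2) = 2. Only the fibre through (2,1,·) is needed: R[2,1,:] = T[2,1,:] − Σₗ aₗ[2]bₗ[1]cₗ = [-4, 6] − (0)·(3)·[2, 3] = [-4, 6]. Then w[k] = R[2,1,k] / 2 for each k, giving w = [-4, 6] / 2 = [-2, 3].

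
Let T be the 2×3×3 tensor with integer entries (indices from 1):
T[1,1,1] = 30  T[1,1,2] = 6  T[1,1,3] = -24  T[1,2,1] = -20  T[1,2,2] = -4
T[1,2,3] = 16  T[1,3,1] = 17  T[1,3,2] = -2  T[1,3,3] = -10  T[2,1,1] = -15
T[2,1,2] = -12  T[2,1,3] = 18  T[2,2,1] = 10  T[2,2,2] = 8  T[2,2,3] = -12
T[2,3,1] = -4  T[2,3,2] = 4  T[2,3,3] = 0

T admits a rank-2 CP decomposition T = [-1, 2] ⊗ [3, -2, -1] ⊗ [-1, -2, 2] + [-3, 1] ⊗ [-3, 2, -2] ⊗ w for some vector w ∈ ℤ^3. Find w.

Subtract the known terms from T to get the rank-1 residual R = [-3, 1] ⊗ [-3, 2, -2] ⊗ w, so R[i,j,k] = a[i]·b[j]·w[k]. Pick indices with nonzero a[1]·b[1] = (-3)·(-3) = 9. Only the fibre through (1,1,·) is needed: R[1,1,:] = T[1,1,:] − Σₗ aₗ[1]bₗ[1]cₗ = [30, 6, -24] − (-1)·(3)·[-1, -2, 2] = [27, 0, -18]. Then w[k] = R[1,1,k] / 9 for each k, giving w = [27, 0, -18] / 9 = [3, 0, -2].

w = [3, 0, -2]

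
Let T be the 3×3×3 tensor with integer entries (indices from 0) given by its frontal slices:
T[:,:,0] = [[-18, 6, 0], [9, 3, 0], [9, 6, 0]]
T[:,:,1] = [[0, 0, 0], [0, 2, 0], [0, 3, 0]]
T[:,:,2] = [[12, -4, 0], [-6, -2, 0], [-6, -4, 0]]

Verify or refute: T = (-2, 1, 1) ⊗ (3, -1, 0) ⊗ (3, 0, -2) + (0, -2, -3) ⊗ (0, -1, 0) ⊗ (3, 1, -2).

Reconstruct entrywise from the claimed factors. For example, T[0,1,0] = 6 and Σₗ aₗ[0]bₗ[1]cₗ[0] = (-2)·(-1)·(3) + (0)·(-1)·(3) = 6; checking all 27 entries, every one matches. The claim holds.

Yes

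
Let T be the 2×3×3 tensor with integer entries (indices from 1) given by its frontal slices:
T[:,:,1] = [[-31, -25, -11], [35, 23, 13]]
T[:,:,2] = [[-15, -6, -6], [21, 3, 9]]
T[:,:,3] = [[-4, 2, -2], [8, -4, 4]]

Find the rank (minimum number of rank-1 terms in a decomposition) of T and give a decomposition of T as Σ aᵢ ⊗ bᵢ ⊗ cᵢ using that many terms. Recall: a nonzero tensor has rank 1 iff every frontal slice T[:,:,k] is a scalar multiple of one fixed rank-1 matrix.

rank(T) = 2

Lower bound: the mode-2 unfolding of T (rows indexed by j, columns by (i,k) = (1,1), (1,2), (1,3), (2,1), (2,2), (2,3)) is [[-31, -15, -4, 35, 21, 8], [-25, -6, 2, 23, 3, -4], [-11, -6, -2, 13, 9, 4]].
There the 2×2 minor on rows j ∈ {1, 2}, columns (i,k) ∈ {(1,1), (1,2)} is det [[-31, -15], [-25, -6]] = -189 ≠ 0, so this unfolding has rank ≥ 2; CP rank is at least every unfolding rank, so rank(T) ≥ 2. (Flattening ranks never certify an upper bound on CP rank; for that we must actually write T with 2 rank-1 terms.)
Upper bound — finding two terms. Write S_k = T[:,:,k] for the frontal slices: S₁ = [[-31, -25, -11], [35, 23, 13]], S₂ = [[-15, -6, -6], [21, 3, 9]], S₃ = [[-4, 2, -2], [8, -4, 4]].
If T = a₁ ⊗ b₁ ⊗ c₁ + a₂ ⊗ b₂ ⊗ c₂ then each S_k = c₁[k]·a₁b₁ᵀ + c₂[k]·a₂b₂ᵀ. S₁ and S₂ are linearly independent, so a₁b₁ᵀ and a₂b₂ᵀ must span the same plane of matrices: they are the rank-1 matrices of the form x·S₁ + y·S₂.
The 2×2 minor of x·S₁ + y·S₂ on rows {1,2}, columns {1,2} is 162·x² + 297·xy + 81·y² = 27·(2·x + 3·y)(3·x + y), vanishing at (x:y) = (3:-2) and (1:-3).
M₁ = 3·S₁ − 2·S₂ = [[-63, -63, -21], [63, 63, 21]] = (-21)·[1, -1][3, 3, 1]ᵀ and M₂ = S₁ − 3·S₂ = [[14, -7, 7], [-28, 14, -14]] = 7·[1, -2][2, -1, 1]ᵀ, so take a₁ = [1, -1], b₁ = [3, 3, 1], a₂ = [1, -2], b₂ = [2, -1, 1].
Each slice is an integer combination of E₁ = a₁b₁ᵀ and E₂ = a₂b₂ᵀ: S₁ = −9·E₁ − 2·E₂, S₂ = −3·E₁ − 3·E₂, S₃ = −2·E₂; reading off coefficients, c₁ = [-9, -3, 0] and c₂ = [-2, -3, -2].
Hence T = [1, -1] ⊗ [3, 3, 1] ⊗ [-9, -3, 0] + [1, -2] ⊗ [2, -1, 1] ⊗ [-2, -3, -2], so rank(T) ≤ 2.
These bounds meet, so rank(T) = 2.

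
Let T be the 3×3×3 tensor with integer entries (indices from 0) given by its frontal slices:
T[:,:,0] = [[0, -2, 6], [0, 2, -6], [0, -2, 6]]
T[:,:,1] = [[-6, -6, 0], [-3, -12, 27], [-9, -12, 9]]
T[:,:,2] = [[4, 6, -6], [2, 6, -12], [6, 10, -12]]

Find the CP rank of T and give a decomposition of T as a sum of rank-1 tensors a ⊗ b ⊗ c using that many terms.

Lower bound: the mode-3 unfolding of T (rows indexed by k, columns by (i,j) = (0,0), (0,1), (0,2), (1,0), (1,1), (1,2), (2,0), (2,1), (2,2)) is [[0, -2, 6, 0, 2, -6, 0, -2, 6], [-6, -6, 0, -3, -12, 27, -9, -12, 9], [4, 6, -6, 2, 6, -12, 6, 10, -12]].
There the 2×2 minor on rows k ∈ {0, 1}, columns (i,j) ∈ {(0,0), (0,1)} is det [[0, -2], [-6, -6]] = -12 ≠ 0, so this unfolding has rank ≥ 2; CP rank is at least every unfolding rank, so rank(T) ≥ 2. (Unfolding ranks only ever bound the CP rank from below — rank(T) can be strictly larger than all of them — so the matching upper bound has to come from an explicit 2-term decomposition.)
Upper bound — finding two terms. Write S_k = T[:,:,k] for the frontal slices: S₀ = [[0, -2, 6], [0, 2, -6], [0, -2, 6]], S₁ = [[-6, -6, 0], [-3, -12, 27], [-9, -12, 9]], S₂ = [[4, 6, -6], [2, 6, -12], [6, 10, -12]].
If T = a₁ ⊗ b₁ ⊗ c₁ + a₂ ⊗ b₂ ⊗ c₂ then each S_k = c₁[k]·a₁b₁ᵀ + c₂[k]·a₂b₂ᵀ. S₀ and S₁ are linearly independent, so a₁b₁ᵀ and a₂b₂ᵀ must span the same plane of matrices: they are the rank-1 matrices of the form x·S₀ + y·S₁.
The 2×2 minor of x·S₀ + y·S₁ on rows {0,1}, columns {0,1} is −18·xy + 54·y² = (-18)·(x − 3·y)(y), vanishing at (x:y) = (3:1) and (1:0).
M₁ = 3·S₀ + S₁ = [[-6, -12, 18], [-3, -6, 9], [-9, -18, 27]] = (-3)·[2, 1, 3][1, 2, -3]ᵀ and M₂ = S₀ = [[0, -2, 6], [0, 2, -6], [0, -2, 6]] = (-2)·[1, -1, 1][0, 1, -3]ᵀ, so take a₁ = [2, 1, 3], b₁ = [1, 2, -3], a₂ = [1, -1, 1], b₂ = [0, 1, -3].
Each slice is an integer combination of E₁ = a₁b₁ᵀ and E₂ = a₂b₂ᵀ: S₀ = −2·E₂, S₁ = −3·E₁ + 6·E₂, S₂ = 2·E₁ − 2·E₂; reading off coefficients, c₁ = [0, -3, 2] and c₂ = [-2, 6, -2].
Hence T = [2, 1, 3] ⊗ [1, 2, -3] ⊗ [0, -3, 2] + [1, -1, 1] ⊗ [0, 1, -3] ⊗ [-2, 6, -2], so rank(T) ≤ 2.
These bounds meet, so rank(T) = 2.

rank(T) = 2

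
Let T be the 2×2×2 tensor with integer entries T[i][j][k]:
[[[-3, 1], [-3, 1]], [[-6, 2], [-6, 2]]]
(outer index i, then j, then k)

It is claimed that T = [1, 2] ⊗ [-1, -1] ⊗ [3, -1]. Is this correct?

Yes

Reconstruct entrywise from the claimed factors. For example, T[1,0,0] = -6 and Σₗ aₗ[1]bₗ[0]cₗ[0] = (2)·(-1)·(3) = -6; checking all 8 entries, every one matches. The claim holds.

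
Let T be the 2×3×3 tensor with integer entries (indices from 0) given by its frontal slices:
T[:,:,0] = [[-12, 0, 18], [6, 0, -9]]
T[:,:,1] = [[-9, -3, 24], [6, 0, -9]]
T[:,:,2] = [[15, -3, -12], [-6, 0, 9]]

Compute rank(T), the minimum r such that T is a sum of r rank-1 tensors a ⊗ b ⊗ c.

Lower bound: the mode-2 unfolding of T (rows indexed by j, columns by (i,k) = (0,0), (0,1), (0,2), (1,0), (1,1), (1,2)) is [[-12, -9, 15, 6, 6, -6], [0, -3, -3, 0, 0, 0], [18, 24, -12, -9, -9, 9]].
There the 2×2 minor on rows j ∈ {0, 1}, columns (i,k) ∈ {(0,0), (0,1)} is det [[-12, -9], [0, -3]] = 36 ≠ 0, so this unfolding has rank ≥ 2; CP rank is at least every unfolding rank, so rank(T) ≥ 2. (Unfolding ranks only ever bound the CP rank from below — rank(T) can be strictly larger than all of them — so the matching upper bound has to come from an explicit 2-term decomposition.)
Upper bound — finding two terms. Write S_k = T[:,:,k] for the frontal slices: S₀ = [[-12, 0, 18], [6, 0, -9]], S₁ = [[-9, -3, 24], [6, 0, -9]], S₂ = [[15, -3, -12], [-6, 0, 9]].
If T = a₁ ⊗ b₁ ⊗ c₁ + a₂ ⊗ b₂ ⊗ c₂ then each S_k = c₁[k]·a₁b₁ᵀ + c₂[k]·a₂b₂ᵀ. S₀ and S₁ are linearly independent, so a₁b₁ᵀ and a₂b₂ᵀ must span the same plane of matrices: they are the rank-1 matrices of the form x·S₀ + y·S₁.
The 2×2 minor of x·S₀ + y·S₁ on rows {0,1}, columns {0,1} is 18·xy + 18·y² = 18·(y)(x + y), vanishing at (x:y) = (1:0) and (1:-1).
M₁ = S₀ = [[-12, 0, 18], [6, 0, -9]] = (-3)·[2, -1][2, 0, -3]ᵀ and M₂ = S₀ − S₁ = [[-3, 3, -6], [0, 0, 0]] = (-3)·[1, 0][1, -1, 2]ᵀ, so take a₁ = [2, -1], b₁ = [2, 0, -3], a₂ = [1, 0], b₂ = [1, -1, 2].
Each slice is an integer combination of E₁ = a₁b₁ᵀ and E₂ = a₂b₂ᵀ: S₀ = −3·E₁, S₁ = −3·E₁ + 3·E₂, S₂ = 3·E₁ + 3·E₂; reading off coefficients, c₁ = [-3, -3, 3] and c₂ = [0, 3, 3].
Hence T = [2, -1] ⊗ [2, 0, -3] ⊗ [-3, -3, 3] + [1, 0] ⊗ [1, -1, 2] ⊗ [0, 3, 3], so rank(T) ≤ 2.
These bounds meet, so rank(T) = 2.

2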